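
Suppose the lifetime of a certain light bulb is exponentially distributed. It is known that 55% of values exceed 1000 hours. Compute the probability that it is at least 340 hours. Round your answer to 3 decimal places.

e^(−λ·1000) = 0.55 ⇒ λ = −ln(0.55)/1000 = 0.000597837.
P(X > 340) = e^(−0.000597837·340) = e^(−0.20326) ≈ 0.816.

0.816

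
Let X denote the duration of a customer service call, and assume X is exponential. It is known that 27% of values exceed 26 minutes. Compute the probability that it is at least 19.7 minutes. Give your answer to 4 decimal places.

0.3708

e^(−λ·26) = 0.27 ⇒ λ = −ln(0.27)/26 = 0.050359.
P(X > 19.7) = e^(−0.050359·19.7) = e^(−0.99207) ≈ 0.3708.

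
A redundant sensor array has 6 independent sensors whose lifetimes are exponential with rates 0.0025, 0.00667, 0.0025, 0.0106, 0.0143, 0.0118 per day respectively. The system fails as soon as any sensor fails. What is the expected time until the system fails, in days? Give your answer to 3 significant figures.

The time to first failure is exponential with rate Σλ = 0.0025 + 0.00667 + 0.0025 + 0.0106 + 0.0143 + 0.0118 = 0.04837.
E[min] = 1/Σλ = 1/0.04837 = 20.674 days.

20.7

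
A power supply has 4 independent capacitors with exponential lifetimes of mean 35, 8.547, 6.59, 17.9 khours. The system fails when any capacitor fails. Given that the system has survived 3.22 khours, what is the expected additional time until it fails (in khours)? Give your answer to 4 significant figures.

2.831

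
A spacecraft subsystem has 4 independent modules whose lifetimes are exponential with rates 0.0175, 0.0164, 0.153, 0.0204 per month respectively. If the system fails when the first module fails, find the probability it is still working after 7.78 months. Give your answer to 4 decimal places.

The time to first failure is exponential with rate Σλ = 0.0175 + 0.0164 + 0.153 + 0.0204 = 0.2073.
P(min > 7.78) = e^(−0.2073·7.78) = e^(−1.6128) ≈ 0.1993.

0.1993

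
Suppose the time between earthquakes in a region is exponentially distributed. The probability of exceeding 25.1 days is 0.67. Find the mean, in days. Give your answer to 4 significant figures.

62.68

e^(−λ·25.1) = 0.67 ⇒ λ = −ln(0.67)/25.1 = 0.0159553.
Mean = 1/λ = 62.6752 days.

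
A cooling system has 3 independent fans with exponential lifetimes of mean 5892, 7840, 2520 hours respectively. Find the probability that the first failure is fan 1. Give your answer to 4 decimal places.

0.2445

Rates: λ_i = 1/mean_i → 0.000169722, 0.000127551, 0.000396825; Σλ = 0.000694098.
P(fan 1 first) = λ_1/Σλ = 0.000169722/0.000694098 ≈ 0.2445.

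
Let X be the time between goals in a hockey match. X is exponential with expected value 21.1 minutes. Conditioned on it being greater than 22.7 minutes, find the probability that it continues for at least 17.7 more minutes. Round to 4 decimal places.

0.4322

The rate is λ = 1/21.1 = 0.0473934 per minute.
By the memoryless property, P(X > 22.7+17.7 | X > 22.7) = P(X > 17.7).
P(X > 17.7) = e^(−0.83886) ≈ 0.4322.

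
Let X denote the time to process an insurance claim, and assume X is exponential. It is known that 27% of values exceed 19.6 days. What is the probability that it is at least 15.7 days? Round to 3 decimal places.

0.350

e^(−λ·19.6) = 0.27 ⇒ λ = −ln(0.27)/19.6 = 0.0668027.
P(X > 15.7) = e^(−0.0668027·15.7) = e^(−1.0488) ≈ 0.350.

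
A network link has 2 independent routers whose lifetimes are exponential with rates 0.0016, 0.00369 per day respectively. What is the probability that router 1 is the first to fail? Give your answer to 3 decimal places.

The time to first failure is exponential with rate Σλ = 0.0016 + 0.00369 = 0.00529.
P(router 1 first) = λ_1/Σλ = 0.0016/0.00529 ≈ 0.302.

0.302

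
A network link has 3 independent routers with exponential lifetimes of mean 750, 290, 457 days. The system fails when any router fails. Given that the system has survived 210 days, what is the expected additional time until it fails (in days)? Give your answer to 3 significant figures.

143

First-failure rate Σλ = 1/750 + 1/290 + 1/457 = 0.00696979.
By memorylessness the expected residual is 1/Σλ = 143.476 days, regardless of the 210 already elapsed.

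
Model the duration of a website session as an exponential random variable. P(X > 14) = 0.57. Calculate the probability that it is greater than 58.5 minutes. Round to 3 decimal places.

0.095

e^(−λ·14) = 0.57 ⇒ λ = −ln(0.57)/14 = 0.0401514.
P(X > 58.5) = e^(−0.0401514·58.5) = e^(−2.3489) ≈ 0.095.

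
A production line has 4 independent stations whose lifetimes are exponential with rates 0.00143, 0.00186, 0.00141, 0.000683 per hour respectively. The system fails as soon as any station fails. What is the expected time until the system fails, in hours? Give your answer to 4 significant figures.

185.8

The time to first failure is exponential with rate Σλ = 0.00143 + 0.00186 + 0.00141 + 0.000683 = 0.005383.
E[min] = 1/Σλ = 1/0.005383 = 185.77 hours.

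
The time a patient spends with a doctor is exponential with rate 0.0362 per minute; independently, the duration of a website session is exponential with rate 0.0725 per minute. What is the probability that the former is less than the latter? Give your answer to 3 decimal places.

λ_1 = 0.0362, λ_2 = 0.0725.
For independent exponentials, P(the former < the latter) = λ_1/(λ_1+λ_2) = 0.0362/0.1087 ≈ 0.333.

0.333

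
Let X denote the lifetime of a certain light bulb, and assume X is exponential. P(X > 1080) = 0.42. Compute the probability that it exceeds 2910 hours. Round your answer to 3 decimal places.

e^(−λ·1080) = 0.42 ⇒ λ = −ln(0.42)/1080 = 0.000803241.
P(X > 2910) = e^(−0.000803241·2910) = e^(−2.3374) ≈ 0.097.

0.097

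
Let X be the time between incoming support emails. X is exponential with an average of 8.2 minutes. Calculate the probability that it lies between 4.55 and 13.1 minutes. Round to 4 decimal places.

0.3718

The rate is λ = 1/8.2 = 0.121951 per minute.
P(4.55 < X < 13.1) = e^(−λ·4.55) − e^(−λ·13.1) = 0.57414 − 0.20239 ≈ 0.3718.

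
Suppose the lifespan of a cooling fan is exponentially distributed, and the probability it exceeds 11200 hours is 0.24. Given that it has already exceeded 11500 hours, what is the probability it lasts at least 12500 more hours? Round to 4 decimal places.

From e^(−λ·11200) = 0.24, λ = −ln(0.24)/11200 = 0.000127421.
Memoryless: P(X > 11500+12500 | X > 11500) = P(X > 12500) = e^(−0.000127421·12500) ≈ 0.2034.

0.2034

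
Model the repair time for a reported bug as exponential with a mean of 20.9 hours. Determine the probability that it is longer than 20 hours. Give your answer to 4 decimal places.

0.3841

The rate is λ = 1/20.9 = 0.0478469 per hour.
P(X > 20) = e^(−λ·20) = e^(−0.95694) ≈ 0.3841.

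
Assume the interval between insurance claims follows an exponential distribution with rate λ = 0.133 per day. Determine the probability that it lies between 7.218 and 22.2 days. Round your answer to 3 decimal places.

0.331

P(7.218 < X < 22.2) = e^(−λ·7.218) − e^(−λ·22.2) = 0.38290 − 0.05220 ≈ 0.331.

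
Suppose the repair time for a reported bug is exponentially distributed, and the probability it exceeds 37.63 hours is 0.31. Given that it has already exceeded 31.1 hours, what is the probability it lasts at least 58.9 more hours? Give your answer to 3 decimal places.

0.160

From e^(−λ·37.63) = 0.31, λ = −ln(0.31)/37.63 = 0.0311237.
Memoryless: P(X > 31.1+58.9 | X > 31.1) = P(X > 58.9) = e^(−0.0311237·58.9) ≈ 0.160.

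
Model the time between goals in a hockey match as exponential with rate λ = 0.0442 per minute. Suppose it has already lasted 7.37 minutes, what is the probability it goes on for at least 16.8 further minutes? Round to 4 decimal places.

0.4759

By the memoryless property, P(X > 7.37+16.8 | X > 7.37) = P(X > 16.8).
P(X > 16.8) = e^(−0.74256) ≈ 0.4759.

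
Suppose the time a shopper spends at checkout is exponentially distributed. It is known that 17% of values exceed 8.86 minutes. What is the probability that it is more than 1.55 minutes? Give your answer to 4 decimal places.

e^(−λ·8.86) = 0.17 ⇒ λ = −ln(0.17)/8.86 = 0.199995.
P(X > 1.55) = e^(−0.199995·1.55) = e^(−0.30999) ≈ 0.7335.

0.7335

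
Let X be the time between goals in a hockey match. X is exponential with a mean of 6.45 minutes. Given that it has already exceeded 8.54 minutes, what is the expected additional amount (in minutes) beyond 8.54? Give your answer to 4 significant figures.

The rate is λ = 1/6.45 = 0.155039 per minute.
By memorylessness, the remaining amount past any threshold is again Exp(λ) with mean 1/λ = 6.45 minutes.

6.450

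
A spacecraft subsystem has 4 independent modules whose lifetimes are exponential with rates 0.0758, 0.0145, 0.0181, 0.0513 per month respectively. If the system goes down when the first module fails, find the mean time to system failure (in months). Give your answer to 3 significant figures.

The time to first failure is exponential with rate Σλ = 0.0758 + 0.0145 + 0.0181 + 0.0513 = 0.1597.
E[min] = 1/Σλ = 1/0.1597 = 6.26174 months.

6.26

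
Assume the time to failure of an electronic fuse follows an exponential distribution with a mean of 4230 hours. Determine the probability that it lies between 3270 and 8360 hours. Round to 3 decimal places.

0.323

The rate is λ = 1/4230 = 0.000236407 per hour.
P(3270 < X < 8360) = e^(−λ·3270) − e^(−λ·8360) = 0.46160 − 0.13857 ≈ 0.323.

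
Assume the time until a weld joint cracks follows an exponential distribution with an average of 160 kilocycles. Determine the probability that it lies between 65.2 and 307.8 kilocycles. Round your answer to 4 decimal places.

0.5193

The rate is λ = 1/160 = 0.00625 per kilocycle.
P(65.2 < X < 307.8) = e^(−λ·65.2) − e^(−λ·307.8) = 0.66531 − 0.14606 ≈ 0.5193.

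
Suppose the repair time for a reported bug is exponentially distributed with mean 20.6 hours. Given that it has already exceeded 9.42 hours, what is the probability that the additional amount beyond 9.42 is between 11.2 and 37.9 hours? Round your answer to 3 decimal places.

0.422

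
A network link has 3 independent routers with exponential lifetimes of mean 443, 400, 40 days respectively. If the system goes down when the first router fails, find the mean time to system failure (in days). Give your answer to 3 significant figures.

33.6

The first failure time is exponential with rate Σλ_i = 1/443 + 1/400 + 1/40 = 0.0297573 per day.
E[min] = 1/Σλ = 1/0.0297573 = 33.6052 days.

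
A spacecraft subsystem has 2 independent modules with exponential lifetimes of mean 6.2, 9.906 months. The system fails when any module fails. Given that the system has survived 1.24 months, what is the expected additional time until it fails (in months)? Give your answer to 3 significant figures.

3.81

First-failure rate Σλ = 1/6.2 + 1/9.906 = 0.262239.
By memorylessness the expected residual is 1/Σλ = 3.81331 months, regardless of the 1.24 already elapsed.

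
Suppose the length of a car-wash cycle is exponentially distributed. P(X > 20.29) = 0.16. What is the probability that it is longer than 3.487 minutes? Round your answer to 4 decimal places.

e^(−λ·20.29) = 0.16 ⇒ λ = −ln(0.16)/20.29 = 0.0903194.
P(X > 3.487) = e^(−0.0903194·3.487) = e^(−0.31494) ≈ 0.7298.

0.7298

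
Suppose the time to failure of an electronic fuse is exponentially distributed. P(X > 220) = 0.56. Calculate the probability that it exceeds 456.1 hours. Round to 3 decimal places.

0.301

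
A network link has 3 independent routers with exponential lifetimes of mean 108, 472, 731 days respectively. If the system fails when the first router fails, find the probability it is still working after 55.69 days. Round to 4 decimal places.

0.4917

The first failure time is exponential with rate Σλ_i = 1/108 + 1/472 + 1/731 = 0.0127459 per day.
P(min > 55.69) = e^(−0.0127459·55.69) = e^(−0.70982) ≈ 0.4917.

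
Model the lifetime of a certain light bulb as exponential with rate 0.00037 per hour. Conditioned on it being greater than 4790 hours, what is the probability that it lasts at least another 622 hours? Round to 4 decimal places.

By the memoryless property, P(X > 4790+622 | X > 4790) = P(X > 622).
P(X > 622) = e^(−0.23014) ≈ 0.7944.

0.7944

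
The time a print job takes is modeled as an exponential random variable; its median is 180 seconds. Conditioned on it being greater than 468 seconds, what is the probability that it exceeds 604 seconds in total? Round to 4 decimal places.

0.5923

For an exponential, median = ln(2)/λ, so λ = ln 2 / 180 = 0.00385082 per second.
The exponential is memoryless, so the remaining time is again Exp(λ): the condition X > 468 is irrelevant.
P(X > 136) = e^(−0.52371) ≈ 0.5923.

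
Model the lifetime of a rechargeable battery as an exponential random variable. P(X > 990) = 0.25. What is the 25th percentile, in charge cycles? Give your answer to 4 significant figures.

205.4

e^(−λ·990) = 0.25 ⇒ λ = −ln(0.25)/990 = 0.0014003.
25th percentile: 1 − e^(−λt) = 0.25, t = −ln(0.75)/λ = 205.444 charge cycles.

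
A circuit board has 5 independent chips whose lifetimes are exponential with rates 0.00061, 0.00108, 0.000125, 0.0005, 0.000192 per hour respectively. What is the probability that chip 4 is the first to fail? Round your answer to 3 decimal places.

The time to first failure is exponential with rate Σλ = 0.00061 + 0.00108 + 0.000125 + 0.0005 + 0.000192 = 0.002507.
P(chip 4 first) = λ_4/Σλ = 0.0005/0.002507 ≈ 0.199.

0.199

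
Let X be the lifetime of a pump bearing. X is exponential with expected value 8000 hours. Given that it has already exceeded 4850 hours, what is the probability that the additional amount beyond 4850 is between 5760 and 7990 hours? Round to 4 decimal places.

0.1184

The rate is λ = 1/8000 = 0.000125 per hour.
Memoryless: the residual past 4850 is again Exp(λ).
P(5760 < residual < 7990) = e^(−λ·5760) − e^(−λ·7990) = 0.48675 − 0.36834 ≈ 0.1184.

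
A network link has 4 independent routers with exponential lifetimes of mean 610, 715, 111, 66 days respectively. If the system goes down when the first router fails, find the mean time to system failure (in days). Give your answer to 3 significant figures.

36.8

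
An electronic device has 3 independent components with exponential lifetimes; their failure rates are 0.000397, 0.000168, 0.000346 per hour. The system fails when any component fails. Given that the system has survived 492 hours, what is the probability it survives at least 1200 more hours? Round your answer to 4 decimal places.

Time to first failure ~ Exp(Σλ) with Σλ = 0.000911.
By memorylessness, P(T > 492+1200 | T > 492) = P(T > 1200) = e^(−0.000911·1200) ≈ 0.3351.

0.3351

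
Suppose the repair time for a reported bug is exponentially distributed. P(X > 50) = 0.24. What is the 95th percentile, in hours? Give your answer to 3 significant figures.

e^(−λ·50) = 0.24 ⇒ λ = −ln(0.24)/50 = 0.0285423.
95th percentile: 1 − e^(−λt) = 0.95, t = −ln(0.05)/λ = 104.958 hours.

105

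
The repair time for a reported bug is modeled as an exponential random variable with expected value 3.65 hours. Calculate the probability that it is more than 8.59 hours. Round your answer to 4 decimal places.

0.0950

The rate is λ = 1/3.65 = 0.273973 per hour.
P(X > 8.59) = e^(−λ·8.59) = e^(−2.3534) ≈ 0.0950.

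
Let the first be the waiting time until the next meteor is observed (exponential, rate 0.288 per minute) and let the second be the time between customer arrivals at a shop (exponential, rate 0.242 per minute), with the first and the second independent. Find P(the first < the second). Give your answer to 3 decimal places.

0.543

λ_1 = 0.288, λ_2 = 0.242.
For independent exponentials, P(the first < the second) = λ_1/(λ_1+λ_2) = 0.288/0.53 ≈ 0.543.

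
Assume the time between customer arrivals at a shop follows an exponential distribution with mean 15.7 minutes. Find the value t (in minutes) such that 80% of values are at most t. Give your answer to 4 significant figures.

25.27

The rate is λ = 1/15.7 = 0.0636943 per minute.
Set 1 − e^(−λt) = 0.8, so t = −ln(0.2)/λ = 1.6094/0.0636943 ≈ 25.2682 minutes.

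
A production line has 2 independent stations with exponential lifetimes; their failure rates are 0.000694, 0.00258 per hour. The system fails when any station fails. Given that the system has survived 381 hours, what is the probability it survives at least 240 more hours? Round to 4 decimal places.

Time to first failure ~ Exp(Σλ) with Σλ = 0.003274.
By memorylessness, P(T > 381+240 | T > 381) = P(T > 240) = e^(−0.003274·240) ≈ 0.4558.

0.4558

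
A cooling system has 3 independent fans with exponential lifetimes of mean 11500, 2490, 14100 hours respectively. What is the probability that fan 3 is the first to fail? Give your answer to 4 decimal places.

0.1268

Rates: λ_i = 1/mean_i → 0.0000869565, 0.000401606, 0.000070922; Σλ = 0.000559485.
P(fan 3 first) = λ_3/Σλ = 0.000070922/0.000559485 ≈ 0.1268.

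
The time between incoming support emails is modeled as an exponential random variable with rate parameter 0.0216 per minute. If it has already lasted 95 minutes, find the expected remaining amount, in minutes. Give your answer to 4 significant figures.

46.30

By memorylessness, the remaining amount past any threshold is again Exp(λ) with mean 1/λ = 46.2963 minutes.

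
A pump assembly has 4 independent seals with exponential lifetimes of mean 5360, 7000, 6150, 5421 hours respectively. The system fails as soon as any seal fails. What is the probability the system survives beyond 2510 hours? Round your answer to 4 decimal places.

The first failure time is exponential with rate Σλ_i = 1/5360 + 1/7000 + 1/6150 + 1/5421 = 0.000676494 per hour.
P(min > 2510) = e^(−0.000676494·2510) = e^(−1.698) ≈ 0.1830.

0.1830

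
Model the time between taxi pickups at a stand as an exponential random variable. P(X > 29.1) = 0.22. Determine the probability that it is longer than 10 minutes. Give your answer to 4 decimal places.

0.5943

e^(−λ·29.1) = 0.22 ⇒ λ = −ln(0.22)/29.1 = 0.0520319.
P(X > 10) = e^(−0.0520319·10) = e^(−0.52032) ≈ 0.5943.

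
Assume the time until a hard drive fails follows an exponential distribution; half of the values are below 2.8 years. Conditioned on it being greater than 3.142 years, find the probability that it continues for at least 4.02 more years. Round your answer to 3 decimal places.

For an exponential, median = ln(2)/λ, so λ = ln 2 / 2.8 = 0.247553 per year.
The exponential is memoryless, so the remaining time is again Exp(λ): the condition X > 3.142 is irrelevant.
P(X > 4.02) = e^(−0.99516) ≈ 0.370.

0.370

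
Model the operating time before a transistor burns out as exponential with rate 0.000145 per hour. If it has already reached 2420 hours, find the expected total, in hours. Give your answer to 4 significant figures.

9317

By memorylessness, E[X | X > 2420] = 2420 + 1/λ = 2420 + 6896.55 = 9316.55 hours.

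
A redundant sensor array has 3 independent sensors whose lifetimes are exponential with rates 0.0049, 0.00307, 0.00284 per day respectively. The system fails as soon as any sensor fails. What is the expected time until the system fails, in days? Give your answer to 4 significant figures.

92.51

The time to first failure is exponential with rate Σλ = 0.0049 + 0.00307 + 0.00284 = 0.01081.
E[min] = 1/Σλ = 1/0.01081 = 92.5069 days.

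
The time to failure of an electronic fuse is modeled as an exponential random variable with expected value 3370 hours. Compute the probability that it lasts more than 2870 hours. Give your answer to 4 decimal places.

The rate is λ = 1/3370 = 0.000296736 per hour.
P(X > 2870) = e^(−λ·2870) = e^(−0.85163) ≈ 0.4267.

0.4267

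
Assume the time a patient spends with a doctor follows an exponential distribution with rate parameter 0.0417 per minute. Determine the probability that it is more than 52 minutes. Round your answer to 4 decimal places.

0.1144

P(X > 52) = e^(−λ·52) = e^(−2.1684) ≈ 0.1144.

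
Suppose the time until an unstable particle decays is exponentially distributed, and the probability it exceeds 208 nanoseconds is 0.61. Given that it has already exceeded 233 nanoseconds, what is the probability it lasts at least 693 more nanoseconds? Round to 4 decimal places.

From e^(−λ·208) = 0.61, λ = −ln(0.61)/208 = 0.00237642.
Memoryless: P(X > 233+693 | X > 233) = P(X > 693) = e^(−0.00237642·693) ≈ 0.1927.

0.1927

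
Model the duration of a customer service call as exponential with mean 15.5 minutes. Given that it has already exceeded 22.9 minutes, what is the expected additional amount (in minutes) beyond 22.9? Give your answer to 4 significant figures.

15.50

The rate is λ = 1/15.5 = 0.0645161 per minute.
By memorylessness, the remaining amount past any threshold is again Exp(λ) with mean 1/λ = 15.5 minutes.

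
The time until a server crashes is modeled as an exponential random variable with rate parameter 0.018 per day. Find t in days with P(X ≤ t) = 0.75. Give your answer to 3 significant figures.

Set 1 − e^(−λt) = 0.75, so t = −ln(0.25)/λ = 1.3863/0.018 ≈ 77.0164 days.

77.0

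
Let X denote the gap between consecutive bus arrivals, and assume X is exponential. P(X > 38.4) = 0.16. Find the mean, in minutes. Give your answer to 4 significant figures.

20.95

e^(−λ·38.4) = 0.16 ⇒ λ = −ln(0.16)/38.4 = 0.0477235.
Mean = 1/λ = 20.954 minutes.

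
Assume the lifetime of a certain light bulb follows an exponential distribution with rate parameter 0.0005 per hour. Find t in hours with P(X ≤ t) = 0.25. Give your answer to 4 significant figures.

575.4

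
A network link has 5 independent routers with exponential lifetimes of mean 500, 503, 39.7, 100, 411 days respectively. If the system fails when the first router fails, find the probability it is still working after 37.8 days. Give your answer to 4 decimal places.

The first failure time is exponential with rate Σλ_i = 1/500 + 1/503 + 1/39.7 + 1/100 + 1/411 = 0.0416101 per day.
P(min > 37.8) = e^(−0.0416101·37.8) = e^(−1.5729) ≈ 0.2075.

0.2075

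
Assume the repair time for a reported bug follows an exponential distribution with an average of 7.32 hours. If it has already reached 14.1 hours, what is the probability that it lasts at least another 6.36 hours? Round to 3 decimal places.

0.419

The rate is λ = 1/7.32 = 0.136612 per hour.
P(X > s+t | X > s) = e^(−λ(s+t))/e^(−λs) = e^(−λt), independent of s = 14.1.
P(X > 6.36) = e^(−0.86885) ≈ 0.419.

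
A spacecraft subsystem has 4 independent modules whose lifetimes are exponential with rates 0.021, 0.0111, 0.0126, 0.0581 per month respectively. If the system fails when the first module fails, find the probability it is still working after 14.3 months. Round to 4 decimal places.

The time to first failure is exponential with rate Σλ = 0.021 + 0.0111 + 0.0126 + 0.0581 = 0.1028.
P(min > 14.3) = e^(−0.1028·14.3) = e^(−1.47) ≈ 0.2299.

0.2299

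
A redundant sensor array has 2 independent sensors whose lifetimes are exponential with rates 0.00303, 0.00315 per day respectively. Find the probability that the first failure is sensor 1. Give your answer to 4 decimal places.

0.4903

The time to first failure is exponential with rate Σλ = 0.00303 + 0.00315 = 0.00618.
P(sensor 1 first) = λ_1/Σλ = 0.00303/0.00618 ≈ 0.4903.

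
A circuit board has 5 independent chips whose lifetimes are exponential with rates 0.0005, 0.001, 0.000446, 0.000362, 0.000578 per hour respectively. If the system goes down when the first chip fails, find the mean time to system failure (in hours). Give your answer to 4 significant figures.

346.5

The time to first failure is exponential with rate Σλ = 0.0005 + 0.001 + 0.000446 + 0.000362 + 0.000578 = 0.002886.
E[min] = 1/Σλ = 1/0.002886 = 346.5 hours.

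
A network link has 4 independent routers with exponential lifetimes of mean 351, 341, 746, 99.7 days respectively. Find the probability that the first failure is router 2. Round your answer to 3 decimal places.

Rates: λ_i = 1/mean_i → 0.002849, 0.00293255, 0.00134048, 0.0100301; Σλ = 0.0171521.
P(router 2 first) = λ_2/Σλ = 0.00293255/0.0171521 ≈ 0.171.

0.171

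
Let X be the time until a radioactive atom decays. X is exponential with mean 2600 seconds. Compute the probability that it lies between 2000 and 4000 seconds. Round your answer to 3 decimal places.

The rate is λ = 1/2600 = 0.000384615 per second.
P(2000 < X < 4000) = e^(−λ·2000) − e^(−λ·4000) = 0.46337 − 0.21471 ≈ 0.249.

0.249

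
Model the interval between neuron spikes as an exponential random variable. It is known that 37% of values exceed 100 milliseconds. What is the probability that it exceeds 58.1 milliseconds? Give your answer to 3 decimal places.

0.561

e^(−λ·100) = 0.37 ⇒ λ = −ln(0.37)/100 = 0.00994252.
P(X > 58.1) = e^(−0.00994252·58.1) = e^(−0.57766) ≈ 0.561.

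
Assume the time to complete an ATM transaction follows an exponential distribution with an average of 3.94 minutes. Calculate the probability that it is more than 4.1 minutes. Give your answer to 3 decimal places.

The rate is λ = 1/3.94 = 0.253807 per minute.
P(X > 4.1) = e^(−λ·4.1) = e^(−1.0406) ≈ 0.353.

0.353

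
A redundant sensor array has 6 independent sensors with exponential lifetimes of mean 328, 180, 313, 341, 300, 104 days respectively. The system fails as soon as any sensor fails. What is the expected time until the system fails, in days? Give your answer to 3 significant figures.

36.1

The first failure time is exponential with rate Σλ_i = 1/328 + 1/180 + 1/313 + 1/341 + 1/300 + 1/104 = 0.0276805 per day.
E[min] = 1/Σλ = 1/0.0276805 = 36.1265 days.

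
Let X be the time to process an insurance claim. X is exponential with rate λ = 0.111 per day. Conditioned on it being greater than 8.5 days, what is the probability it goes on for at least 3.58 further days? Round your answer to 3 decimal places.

By the memoryless property, P(X > 8.5+3.58 | X > 8.5) = P(X > 3.58).
P(X > 3.58) = e^(−0.39738) ≈ 0.672.

0.672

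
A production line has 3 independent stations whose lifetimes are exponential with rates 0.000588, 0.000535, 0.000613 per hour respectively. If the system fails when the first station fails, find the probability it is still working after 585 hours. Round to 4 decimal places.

The time to first failure is exponential with rate Σλ = 0.000588 + 0.000535 + 0.000613 = 0.001736.
P(min > 585) = e^(−0.001736·585) = e^(−1.0156) ≈ 0.3622.

0.3622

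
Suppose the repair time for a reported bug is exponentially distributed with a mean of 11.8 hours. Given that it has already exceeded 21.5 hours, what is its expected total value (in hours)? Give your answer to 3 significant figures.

33.3

The rate is λ = 1/11.8 = 0.0847458 per hour.
By memorylessness, E[X | X > 21.5] = 21.5 + 1/λ = 21.5 + 11.8 = 33.3 hours.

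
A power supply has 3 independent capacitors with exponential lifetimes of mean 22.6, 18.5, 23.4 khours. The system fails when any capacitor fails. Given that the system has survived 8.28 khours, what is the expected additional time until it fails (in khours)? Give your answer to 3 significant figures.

7.09

First-failure rate Σλ = 1/22.6 + 1/18.5 + 1/23.4 = 0.141037.
By memorylessness the expected residual is 1/Σλ = 7.09034 khours, regardless of the 8.28 already elapsed.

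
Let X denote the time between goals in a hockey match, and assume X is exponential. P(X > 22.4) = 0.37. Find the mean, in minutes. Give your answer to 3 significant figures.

e^(−λ·22.4) = 0.37 ⇒ λ = −ln(0.37)/22.4 = 0.0443863.
Mean = 1/λ = 22.5295 minutes.

22.5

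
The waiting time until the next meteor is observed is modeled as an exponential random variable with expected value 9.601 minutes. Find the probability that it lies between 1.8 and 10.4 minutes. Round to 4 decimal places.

The rate is λ = 1/9.601 = 0.104156 per minute.
P(1.8 < X < 10.4) = e^(−λ·1.8) − e^(−λ·10.4) = 0.82905 − 0.33850 ≈ 0.4905.

0.4905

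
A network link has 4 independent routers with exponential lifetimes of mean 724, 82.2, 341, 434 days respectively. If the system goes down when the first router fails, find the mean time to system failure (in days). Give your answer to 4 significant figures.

The first failure time is exponential with rate Σλ_i = 1/724 + 1/82.2 + 1/341 + 1/434 = 0.0187834 per day.
E[min] = 1/Σλ = 1/0.0187834 = 53.2386 days.

53.24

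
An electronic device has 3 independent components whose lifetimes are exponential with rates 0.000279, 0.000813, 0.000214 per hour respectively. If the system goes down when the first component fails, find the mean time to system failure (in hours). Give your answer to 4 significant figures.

765.7

The time to first failure is exponential with rate Σλ = 0.000279 + 0.000813 + 0.000214 = 0.001306.
E[min] = 1/Σλ = 1/0.001306 = 765.697 hours.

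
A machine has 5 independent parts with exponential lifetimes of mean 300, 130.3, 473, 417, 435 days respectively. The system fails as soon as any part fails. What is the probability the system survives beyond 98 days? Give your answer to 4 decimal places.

0.1744

The first failure time is exponential with rate Σλ_i = 1/300 + 1/130.3 + 1/473 + 1/417 + 1/435 = 0.017819 per day.
P(min > 98) = e^(−0.017819·98) = e^(−1.7463) ≈ 0.1744.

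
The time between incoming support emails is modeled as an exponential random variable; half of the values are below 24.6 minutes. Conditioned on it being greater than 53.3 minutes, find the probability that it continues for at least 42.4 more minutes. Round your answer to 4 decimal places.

0.3028

For an exponential, median = ln(2)/λ, so λ = ln 2 / 24.6 = 0.0281767 per minute.
By the memoryless property, P(X > 53.3+42.4 | X > 53.3) = P(X > 42.4).
P(X > 42.4) = e^(−1.1947) ≈ 0.3028.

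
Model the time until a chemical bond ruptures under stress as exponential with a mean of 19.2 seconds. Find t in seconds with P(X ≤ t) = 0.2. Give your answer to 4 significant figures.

4.284

The rate is λ = 1/19.2 = 0.0520833 per second.
Set 1 − e^(−λt) = 0.2, so t = −ln(0.8)/λ = 0.22314/0.0520833 ≈ 4.28436 seconds.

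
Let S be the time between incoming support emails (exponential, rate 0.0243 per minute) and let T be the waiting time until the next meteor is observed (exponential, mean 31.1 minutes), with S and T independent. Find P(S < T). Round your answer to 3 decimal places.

0.430

λ_1 = 0.0243, λ_2 = 1/31.1 = 0.0321543.
For independent exponentials, P(S < T) = λ_1/(λ_1+λ_2) = 0.0243/0.0564543 ≈ 0.430.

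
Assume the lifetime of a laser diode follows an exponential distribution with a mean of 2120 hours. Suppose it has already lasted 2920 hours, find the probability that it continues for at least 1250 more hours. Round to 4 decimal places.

The rate is λ = 1/2120 = 0.000471698 per hour.
The exponential is memoryless, so the remaining time is again Exp(λ): the condition X > 2920 is irrelevant.
P(X > 1250) = e^(−0.58962) ≈ 0.5545.

0.5545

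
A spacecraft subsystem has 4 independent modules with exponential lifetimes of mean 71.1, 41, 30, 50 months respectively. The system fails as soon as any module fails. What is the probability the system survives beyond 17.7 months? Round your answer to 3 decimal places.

The first failure time is exponential with rate Σλ_i = 1/71.1 + 1/41 + 1/30 + 1/50 = 0.0917883 per month.
P(min > 17.7) = e^(−0.0917883·17.7) = e^(−1.6247) ≈ 0.197.

0.197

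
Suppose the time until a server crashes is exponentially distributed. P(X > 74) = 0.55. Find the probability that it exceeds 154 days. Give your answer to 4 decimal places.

e^(−λ·74) = 0.55 ⇒ λ = −ln(0.55)/74 = 0.00807888.
P(X > 154) = e^(−0.00807888·154) = e^(−1.2441) ≈ 0.2882.

0.2882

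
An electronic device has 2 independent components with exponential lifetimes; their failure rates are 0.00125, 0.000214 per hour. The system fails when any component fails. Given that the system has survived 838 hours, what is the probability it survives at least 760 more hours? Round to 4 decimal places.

Time to first failure ~ Exp(Σλ) with Σλ = 0.001464.
By memorylessness, P(T > 838+760 | T > 838) = P(T > 760) = e^(−0.001464·760) ≈ 0.3287.

0.3287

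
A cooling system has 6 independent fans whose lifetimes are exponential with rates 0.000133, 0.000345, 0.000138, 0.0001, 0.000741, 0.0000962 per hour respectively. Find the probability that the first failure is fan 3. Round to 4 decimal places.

0.0888

The time to first failure is exponential with rate Σλ = 0.000133 + 0.000345 + 0.000138 + 0.0001 + 0.000741 + 0.0000962 = 0.0015532.
P(fan 3 first) = λ_3/Σλ = 0.000138/0.0015532 ≈ 0.0888.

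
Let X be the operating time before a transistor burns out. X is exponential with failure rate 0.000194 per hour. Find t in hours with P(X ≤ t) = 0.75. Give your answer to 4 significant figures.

Set 1 − e^(−λt) = 0.75, so t = −ln(0.25)/λ = 1.3863/0.000194 ≈ 7145.85 hours.

7146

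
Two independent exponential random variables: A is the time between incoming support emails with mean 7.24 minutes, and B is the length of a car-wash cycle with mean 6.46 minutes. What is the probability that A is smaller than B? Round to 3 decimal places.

0.472

λ_1 = 1/7.24 = 0.138122, λ_2 = 1/6.46 = 0.154799.
For independent exponentials, P(A < B) = λ_1/(λ_1+λ_2) = 0.138122/0.29292 ≈ 0.472.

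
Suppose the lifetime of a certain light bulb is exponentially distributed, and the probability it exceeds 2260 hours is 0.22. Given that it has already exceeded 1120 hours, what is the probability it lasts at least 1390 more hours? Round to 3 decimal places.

0.394

From e^(−λ·2260) = 0.22, λ = −ln(0.22)/2260 = 0.000669968.
Memoryless: P(X > 1120+1390 | X > 1120) = P(X > 1390) = e^(−0.000669968·1390) ≈ 0.394.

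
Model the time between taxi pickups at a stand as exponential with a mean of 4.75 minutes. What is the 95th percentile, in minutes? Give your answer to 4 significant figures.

The rate is λ = 1/4.75 = 0.210526 per minute.
Set 1 − e^(−λt) = 0.95, so t = −ln(0.05)/λ = 2.9957/0.210526 ≈ 14.2297 minutes.

14.23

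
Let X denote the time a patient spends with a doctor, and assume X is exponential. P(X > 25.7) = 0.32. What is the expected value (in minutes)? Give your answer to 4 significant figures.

e^(−λ·25.7) = 0.32 ⇒ λ = −ln(0.32)/25.7 = 0.044336.
Mean = 1/λ = 22.5551 minutes.

22.56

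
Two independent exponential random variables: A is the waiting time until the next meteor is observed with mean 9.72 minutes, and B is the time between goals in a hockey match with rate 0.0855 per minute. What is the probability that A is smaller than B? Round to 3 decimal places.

λ_1 = 1/9.72 = 0.102881, λ_2 = 0.0855.
For independent exponentials, P(A < B) = λ_1/(λ_1+λ_2) = 0.102881/0.188381 ≈ 0.546.

0.546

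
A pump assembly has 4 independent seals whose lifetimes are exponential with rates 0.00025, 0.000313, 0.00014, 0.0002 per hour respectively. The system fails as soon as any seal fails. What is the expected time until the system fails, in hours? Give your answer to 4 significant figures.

The time to first failure is exponential with rate Σλ = 0.00025 + 0.000313 + 0.00014 + 0.0002 = 0.000903.
E[min] = 1/Σλ = 1/0.000903 = 1107.42 hours.

1107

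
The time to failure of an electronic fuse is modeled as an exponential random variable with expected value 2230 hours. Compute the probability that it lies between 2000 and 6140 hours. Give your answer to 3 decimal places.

The rate is λ = 1/2230 = 0.00044843 per hour.
P(2000 < X < 6140) = e^(−λ·2000) − e^(−λ·6140) = 0.40785 − 0.06371 ≈ 0.344.

0.344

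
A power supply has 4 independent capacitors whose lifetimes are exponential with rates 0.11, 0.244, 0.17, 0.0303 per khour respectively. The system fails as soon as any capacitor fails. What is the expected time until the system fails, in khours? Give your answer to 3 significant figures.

The time to first failure is exponential with rate Σλ = 0.11 + 0.244 + 0.17 + 0.0303 = 0.5543.
E[min] = 1/Σλ = 1/0.5543 = 1.80408 khours.

1.80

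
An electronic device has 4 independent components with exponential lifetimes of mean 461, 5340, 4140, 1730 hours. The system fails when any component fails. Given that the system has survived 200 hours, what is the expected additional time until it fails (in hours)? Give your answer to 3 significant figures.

315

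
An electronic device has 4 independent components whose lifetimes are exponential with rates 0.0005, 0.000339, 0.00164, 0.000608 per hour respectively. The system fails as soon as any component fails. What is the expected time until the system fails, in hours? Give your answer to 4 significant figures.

323.9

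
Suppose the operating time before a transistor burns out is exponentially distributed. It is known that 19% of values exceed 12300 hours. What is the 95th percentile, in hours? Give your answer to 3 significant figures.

22200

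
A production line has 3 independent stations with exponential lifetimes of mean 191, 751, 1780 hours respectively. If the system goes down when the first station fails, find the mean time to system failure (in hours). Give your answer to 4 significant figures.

140.3

The first failure time is exponential with rate Σλ_i = 1/191 + 1/751 + 1/1780 = 0.00712896 per hour.
E[min] = 1/Σλ = 1/0.00712896 = 140.273 hours.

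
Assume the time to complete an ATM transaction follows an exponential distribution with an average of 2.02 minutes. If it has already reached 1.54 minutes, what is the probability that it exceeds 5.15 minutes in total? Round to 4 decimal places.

0.1674

The rate is λ = 1/2.02 = 0.49505 per minute.
P(X > s+t | X > s) = e^(−λ(s+t))/e^(−λs) = e^(−λt), independent of s = 1.54.
P(X > 3.61) = e^(−1.7871) ≈ 0.1674.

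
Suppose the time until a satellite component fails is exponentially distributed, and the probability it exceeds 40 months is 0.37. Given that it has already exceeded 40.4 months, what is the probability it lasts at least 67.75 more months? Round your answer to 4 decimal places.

From e^(−λ·40) = 0.37, λ = −ln(0.37)/40 = 0.0248563.
Memoryless: P(X > 40.4+67.75 | X > 40.4) = P(X > 67.75) = e^(−0.0248563·67.75) ≈ 0.1856.

0.1856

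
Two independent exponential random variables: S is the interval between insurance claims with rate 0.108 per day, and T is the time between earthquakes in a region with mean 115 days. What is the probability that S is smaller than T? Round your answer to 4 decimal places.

λ_1 = 0.108, λ_2 = 1/115 = 0.00869565.
For independent exponentials, P(S < T) = λ_1/(λ_1+λ_2) = 0.108/0.116696 ≈ 0.9255.

0.9255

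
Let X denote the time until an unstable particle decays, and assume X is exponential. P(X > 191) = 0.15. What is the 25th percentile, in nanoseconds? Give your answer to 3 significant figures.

e^(−λ·191) = 0.15 ⇒ λ = −ln(0.15)/191 = 0.00993257.
25th percentile: 1 − e^(−λt) = 0.25, t = −ln(0.75)/λ = 28.9635 nanoseconds.

29.0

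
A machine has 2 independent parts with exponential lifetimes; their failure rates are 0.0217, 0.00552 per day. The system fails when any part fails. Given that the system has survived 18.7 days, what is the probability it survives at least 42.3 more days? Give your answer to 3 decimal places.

Time to first failure ~ Exp(Σλ) with Σλ = 0.02722.
By memorylessness, P(T > 18.7+42.3 | T > 18.7) = P(T > 42.3) = e^(−0.02722·42.3) ≈ 0.316.

0.316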